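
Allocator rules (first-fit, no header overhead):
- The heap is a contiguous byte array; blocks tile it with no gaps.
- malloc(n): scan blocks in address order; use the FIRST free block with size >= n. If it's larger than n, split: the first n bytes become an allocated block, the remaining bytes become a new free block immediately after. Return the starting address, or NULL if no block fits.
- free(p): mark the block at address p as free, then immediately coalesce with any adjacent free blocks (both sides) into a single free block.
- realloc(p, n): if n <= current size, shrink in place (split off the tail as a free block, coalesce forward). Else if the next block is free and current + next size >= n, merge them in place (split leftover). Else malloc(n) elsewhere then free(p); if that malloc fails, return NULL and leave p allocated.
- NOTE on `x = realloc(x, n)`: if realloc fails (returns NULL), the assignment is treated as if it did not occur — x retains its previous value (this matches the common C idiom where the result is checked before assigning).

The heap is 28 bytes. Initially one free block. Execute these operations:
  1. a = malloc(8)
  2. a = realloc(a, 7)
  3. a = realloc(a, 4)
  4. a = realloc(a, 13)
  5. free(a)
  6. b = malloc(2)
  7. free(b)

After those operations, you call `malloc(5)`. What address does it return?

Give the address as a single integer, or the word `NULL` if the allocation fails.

Answer: 0

Derivation:
Op 1: a = malloc(8) -> a = 0; heap: [0-7 ALLOC][8-27 FREE]
Op 2: a = realloc(a, 7) -> a = 0; heap: [0-6 ALLOC][7-27 FREE]
Op 3: a = realloc(a, 4) -> a = 0; heap: [0-3 ALLOC][4-27 FREE]
Op 4: a = realloc(a, 13) -> a = 0; heap: [0-12 ALLOC][13-27 FREE]
Op 5: free(a) -> (freed a); heap: [0-27 FREE]
Op 6: b = malloc(2) -> b = 0; heap: [0-1 ALLOC][2-27 FREE]
Op 7: free(b) -> (freed b); heap: [0-27 FREE]
malloc(5): first-fit scan over [0-27 FREE] -> 0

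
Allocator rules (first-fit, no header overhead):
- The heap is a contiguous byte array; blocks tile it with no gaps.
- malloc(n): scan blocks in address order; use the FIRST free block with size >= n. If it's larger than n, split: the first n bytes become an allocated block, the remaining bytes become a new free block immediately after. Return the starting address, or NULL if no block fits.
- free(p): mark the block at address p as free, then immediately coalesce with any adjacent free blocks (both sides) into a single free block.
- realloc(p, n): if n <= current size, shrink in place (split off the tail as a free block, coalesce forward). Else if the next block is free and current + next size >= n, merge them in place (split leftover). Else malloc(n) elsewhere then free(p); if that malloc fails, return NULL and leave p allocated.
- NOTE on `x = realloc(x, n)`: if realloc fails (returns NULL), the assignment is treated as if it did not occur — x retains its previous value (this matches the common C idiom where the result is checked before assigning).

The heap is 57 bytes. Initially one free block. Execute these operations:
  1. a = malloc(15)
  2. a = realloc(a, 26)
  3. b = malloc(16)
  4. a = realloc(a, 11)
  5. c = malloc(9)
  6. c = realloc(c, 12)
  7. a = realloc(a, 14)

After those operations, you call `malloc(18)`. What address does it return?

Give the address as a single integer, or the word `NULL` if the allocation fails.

Op 1: a = malloc(15) -> a = 0; heap: [0-14 ALLOC][15-56 FREE]
Op 2: a = realloc(a, 26) -> a = 0; heap: [0-25 ALLOC][26-56 FREE]
Op 3: b = malloc(16) -> b = 26; heap: [0-25 ALLOC][26-41 ALLOC][42-56 FREE]
Op 4: a = realloc(a, 11) -> a = 0; heap: [0-10 ALLOC][11-25 FREE][26-41 ALLOC][42-56 FREE]
Op 5: c = malloc(9) -> c = 11; heap: [0-10 ALLOC][11-19 ALLOC][20-25 FREE][26-41 ALLOC][42-56 FREE]
Op 6: c = realloc(c, 12) -> c = 11; heap: [0-10 ALLOC][11-22 ALLOC][23-25 FREE][26-41 ALLOC][42-56 FREE]
Op 7: a = realloc(a, 14) -> a = 42; heap: [0-10 FREE][11-22 ALLOC][23-25 FREE][26-41 ALLOC][42-55 ALLOC][56-56 FREE]
malloc(18): first-fit scan over [0-10 FREE][11-22 ALLOC][23-25 FREE][26-41 ALLOC][42-55 ALLOC][56-56 FREE] -> NULL

Answer: NULL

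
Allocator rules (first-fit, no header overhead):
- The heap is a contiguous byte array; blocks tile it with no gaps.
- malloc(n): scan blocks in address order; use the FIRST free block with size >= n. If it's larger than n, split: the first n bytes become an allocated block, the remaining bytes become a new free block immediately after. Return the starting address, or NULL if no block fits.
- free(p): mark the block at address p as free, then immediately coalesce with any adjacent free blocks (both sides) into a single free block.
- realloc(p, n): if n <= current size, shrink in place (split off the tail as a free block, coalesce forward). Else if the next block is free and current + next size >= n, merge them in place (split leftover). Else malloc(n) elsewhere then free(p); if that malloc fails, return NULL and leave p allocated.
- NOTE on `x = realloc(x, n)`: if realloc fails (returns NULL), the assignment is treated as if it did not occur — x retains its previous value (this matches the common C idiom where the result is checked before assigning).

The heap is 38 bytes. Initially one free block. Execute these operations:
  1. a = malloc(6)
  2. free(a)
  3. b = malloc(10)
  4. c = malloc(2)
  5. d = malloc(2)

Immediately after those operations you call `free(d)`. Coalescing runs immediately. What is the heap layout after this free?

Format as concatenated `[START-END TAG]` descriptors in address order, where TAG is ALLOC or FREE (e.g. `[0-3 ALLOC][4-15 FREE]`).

Op 1: a = malloc(6) -> a = 0; heap: [0-5 ALLOC][6-37 FREE]
Op 2: free(a) -> (freed a); heap: [0-37 FREE]
Op 3: b = malloc(10) -> b = 0; heap: [0-9 ALLOC][10-37 FREE]
Op 4: c = malloc(2) -> c = 10; heap: [0-9 ALLOC][10-11 ALLOC][12-37 FREE]
Op 5: d = malloc(2) -> d = 12; heap: [0-9 ALLOC][10-11 ALLOC][12-13 ALLOC][14-37 FREE]
free(d): d = 12 -> block [12-13 ALLOC]; mark free, coalesce with adjacent free neighbors -> [0-9 ALLOC][10-11 ALLOC][12-37 FREE]

Answer: [0-9 ALLOC][10-11 ALLOC][12-37 FREE]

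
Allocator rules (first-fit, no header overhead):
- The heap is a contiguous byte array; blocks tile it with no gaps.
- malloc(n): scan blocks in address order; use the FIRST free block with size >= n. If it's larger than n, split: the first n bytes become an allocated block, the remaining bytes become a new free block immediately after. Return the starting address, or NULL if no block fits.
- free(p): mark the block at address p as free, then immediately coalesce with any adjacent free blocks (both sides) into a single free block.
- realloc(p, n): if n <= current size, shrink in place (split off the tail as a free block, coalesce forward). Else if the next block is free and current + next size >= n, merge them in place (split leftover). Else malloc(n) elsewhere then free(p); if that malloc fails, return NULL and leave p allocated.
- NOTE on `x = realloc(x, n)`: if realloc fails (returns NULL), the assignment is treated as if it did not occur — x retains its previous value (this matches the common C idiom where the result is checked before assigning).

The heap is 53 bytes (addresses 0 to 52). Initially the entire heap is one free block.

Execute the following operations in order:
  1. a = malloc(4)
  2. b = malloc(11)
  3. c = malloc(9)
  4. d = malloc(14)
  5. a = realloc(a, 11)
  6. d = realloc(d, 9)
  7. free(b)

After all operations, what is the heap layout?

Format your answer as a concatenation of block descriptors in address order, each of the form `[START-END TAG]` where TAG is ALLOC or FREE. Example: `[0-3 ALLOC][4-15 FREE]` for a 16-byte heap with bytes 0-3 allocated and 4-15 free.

Answer: [0-14 FREE][15-23 ALLOC][24-32 ALLOC][33-37 FREE][38-48 ALLOC][49-52 FREE]

Derivation:
Op 1: a = malloc(4) -> a = 0; heap: [0-3 ALLOC][4-52 FREE]
Op 2: b = malloc(11) -> b = 4; heap: [0-3 ALLOC][4-14 ALLOC][15-52 FREE]
Op 3: c = malloc(9) -> c = 15; heap: [0-3 ALLOC][4-14 ALLOC][15-23 ALLOC][24-52 FREE]
Op 4: d = malloc(14) -> d = 24; heap: [0-3 ALLOC][4-14 ALLOC][15-23 ALLOC][24-37 ALLOC][38-52 FREE]
Op 5: a = realloc(a, 11) -> a = 38; heap: [0-3 FREE][4-14 ALLOC][15-23 ALLOC][24-37 ALLOC][38-48 ALLOC][49-52 FREE]
Op 6: d = realloc(d, 9) -> d = 24; heap: [0-3 FREE][4-14 ALLOC][15-23 ALLOC][24-32 ALLOC][33-37 FREE][38-48 ALLOC][49-52 FREE]
Op 7: free(b) -> (freed b); heap: [0-14 FREE][15-23 ALLOC][24-32 ALLOC][33-37 FREE][38-48 ALLOC][49-52 FREE]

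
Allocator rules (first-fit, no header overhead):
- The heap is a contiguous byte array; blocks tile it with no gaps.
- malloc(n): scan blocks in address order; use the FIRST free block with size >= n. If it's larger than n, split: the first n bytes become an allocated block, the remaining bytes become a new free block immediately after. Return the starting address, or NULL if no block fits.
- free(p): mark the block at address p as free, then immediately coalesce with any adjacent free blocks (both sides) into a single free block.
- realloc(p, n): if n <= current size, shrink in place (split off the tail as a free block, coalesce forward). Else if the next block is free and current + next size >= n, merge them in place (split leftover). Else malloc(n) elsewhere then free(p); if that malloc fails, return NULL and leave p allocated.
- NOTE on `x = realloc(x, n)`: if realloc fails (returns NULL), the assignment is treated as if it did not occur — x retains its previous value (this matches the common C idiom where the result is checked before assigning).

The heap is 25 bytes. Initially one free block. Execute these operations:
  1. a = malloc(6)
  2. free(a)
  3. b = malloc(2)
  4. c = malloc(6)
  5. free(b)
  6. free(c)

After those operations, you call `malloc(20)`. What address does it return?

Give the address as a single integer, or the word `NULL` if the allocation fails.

Answer: 0

Derivation:
Op 1: a = malloc(6) -> a = 0; heap: [0-5 ALLOC][6-24 FREE]
Op 2: free(a) -> (freed a); heap: [0-24 FREE]
Op 3: b = malloc(2) -> b = 0; heap: [0-1 ALLOC][2-24 FREE]
Op 4: c = malloc(6) -> c = 2; heap: [0-1 ALLOC][2-7 ALLOC][8-24 FREE]
Op 5: free(b) -> (freed b); heap: [0-1 FREE][2-7 ALLOC][8-24 FREE]
Op 6: free(c) -> (freed c); heap: [0-24 FREE]
malloc(20): first-fit scan over [0-24 FREE] -> 0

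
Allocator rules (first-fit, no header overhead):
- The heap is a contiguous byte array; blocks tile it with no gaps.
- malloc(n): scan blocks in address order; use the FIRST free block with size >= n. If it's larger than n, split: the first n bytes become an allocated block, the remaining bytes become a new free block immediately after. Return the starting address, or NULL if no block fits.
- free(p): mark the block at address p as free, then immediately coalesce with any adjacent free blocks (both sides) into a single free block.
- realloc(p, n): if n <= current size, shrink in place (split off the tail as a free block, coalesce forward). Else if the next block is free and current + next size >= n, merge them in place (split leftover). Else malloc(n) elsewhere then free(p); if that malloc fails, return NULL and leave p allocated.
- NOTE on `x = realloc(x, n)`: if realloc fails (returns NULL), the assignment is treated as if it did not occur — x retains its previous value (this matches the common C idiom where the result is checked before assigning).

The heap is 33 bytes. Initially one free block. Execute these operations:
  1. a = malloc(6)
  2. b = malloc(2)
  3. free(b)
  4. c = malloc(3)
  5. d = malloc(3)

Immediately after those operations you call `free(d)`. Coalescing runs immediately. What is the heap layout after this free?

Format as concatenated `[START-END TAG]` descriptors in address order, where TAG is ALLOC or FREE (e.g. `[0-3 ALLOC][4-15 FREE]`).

Answer: [0-5 ALLOC][6-8 ALLOC][9-32 FREE]

Derivation:
Op 1: a = malloc(6) -> a = 0; heap: [0-5 ALLOC][6-32 FREE]
Op 2: b = malloc(2) -> b = 6; heap: [0-5 ALLOC][6-7 ALLOC][8-32 FREE]
Op 3: free(b) -> (freed b); heap: [0-5 ALLOC][6-32 FREE]
Op 4: c = malloc(3) -> c = 6; heap: [0-5 ALLOC][6-8 ALLOC][9-32 FREE]
Op 5: d = malloc(3) -> d = 9; heap: [0-5 ALLOC][6-8 ALLOC][9-11 ALLOC][12-32 FREE]
free(d): d = 9 -> block [9-11 ALLOC]; mark free, coalesce with adjacent free neighbors -> [0-5 ALLOC][6-8 ALLOC][9-32 FREE]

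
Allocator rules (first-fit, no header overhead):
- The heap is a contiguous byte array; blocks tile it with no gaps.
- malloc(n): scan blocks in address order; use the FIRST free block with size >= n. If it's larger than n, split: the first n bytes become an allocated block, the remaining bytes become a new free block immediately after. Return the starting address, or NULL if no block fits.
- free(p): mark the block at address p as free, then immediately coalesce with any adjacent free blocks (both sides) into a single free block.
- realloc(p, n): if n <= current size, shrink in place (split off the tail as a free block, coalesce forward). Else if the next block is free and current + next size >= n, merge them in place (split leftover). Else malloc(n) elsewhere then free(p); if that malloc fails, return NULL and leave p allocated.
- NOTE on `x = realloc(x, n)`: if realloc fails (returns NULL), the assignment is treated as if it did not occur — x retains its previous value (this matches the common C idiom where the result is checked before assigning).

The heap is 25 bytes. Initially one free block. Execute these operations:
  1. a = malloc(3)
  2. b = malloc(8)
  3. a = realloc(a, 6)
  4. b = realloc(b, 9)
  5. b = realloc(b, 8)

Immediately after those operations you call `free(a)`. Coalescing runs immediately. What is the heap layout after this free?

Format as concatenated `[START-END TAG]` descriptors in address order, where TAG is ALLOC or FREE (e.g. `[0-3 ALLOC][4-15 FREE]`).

Answer: [0-2 FREE][3-10 ALLOC][11-24 FREE]

Derivation:
Op 1: a = malloc(3) -> a = 0; heap: [0-2 ALLOC][3-24 FREE]
Op 2: b = malloc(8) -> b = 3; heap: [0-2 ALLOC][3-10 ALLOC][11-24 FREE]
Op 3: a = realloc(a, 6) -> a = 11; heap: [0-2 FREE][3-10 ALLOC][11-16 ALLOC][17-24 FREE]
Op 4: b = realloc(b, 9) -> NULL (b unchanged); heap: [0-2 FREE][3-10 ALLOC][11-16 ALLOC][17-24 FREE]
Op 5: b = realloc(b, 8) -> b = 3; heap: [0-2 FREE][3-10 ALLOC][11-16 ALLOC][17-24 FREE]
free(a): a = 11 -> block [11-16 ALLOC]; mark free, coalesce with adjacent free neighbors -> [0-2 FREE][3-10 ALLOC][11-24 FREE]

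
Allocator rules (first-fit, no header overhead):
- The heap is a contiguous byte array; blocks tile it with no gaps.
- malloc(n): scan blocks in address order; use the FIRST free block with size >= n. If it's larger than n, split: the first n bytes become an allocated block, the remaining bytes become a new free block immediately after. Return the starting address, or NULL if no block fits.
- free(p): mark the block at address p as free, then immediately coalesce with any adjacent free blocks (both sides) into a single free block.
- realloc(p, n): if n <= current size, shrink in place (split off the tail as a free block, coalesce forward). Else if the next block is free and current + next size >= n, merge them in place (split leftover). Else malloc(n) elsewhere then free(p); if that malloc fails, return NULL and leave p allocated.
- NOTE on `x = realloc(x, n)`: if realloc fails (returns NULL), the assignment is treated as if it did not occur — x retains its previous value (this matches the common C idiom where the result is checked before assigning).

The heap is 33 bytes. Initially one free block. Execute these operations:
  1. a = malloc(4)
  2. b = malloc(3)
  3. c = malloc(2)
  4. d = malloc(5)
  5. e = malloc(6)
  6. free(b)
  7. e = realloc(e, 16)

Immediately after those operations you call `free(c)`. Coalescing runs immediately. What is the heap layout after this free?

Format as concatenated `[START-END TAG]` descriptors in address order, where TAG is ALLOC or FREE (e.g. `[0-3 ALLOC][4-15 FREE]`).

Answer: [0-3 ALLOC][4-8 FREE][9-13 ALLOC][14-29 ALLOC][30-32 FREE]

Derivation:
Op 1: a = malloc(4) -> a = 0; heap: [0-3 ALLOC][4-32 FREE]
Op 2: b = malloc(3) -> b = 4; heap: [0-3 ALLOC][4-6 ALLOC][7-32 FREE]
Op 3: c = malloc(2) -> c = 7; heap: [0-3 ALLOC][4-6 ALLOC][7-8 ALLOC][9-32 FREE]
Op 4: d = malloc(5) -> d = 9; heap: [0-3 ALLOC][4-6 ALLOC][7-8 ALLOC][9-13 ALLOC][14-32 FREE]
Op 5: e = malloc(6) -> e = 14; heap: [0-3 ALLOC][4-6 ALLOC][7-8 ALLOC][9-13 ALLOC][14-19 ALLOC][20-32 FREE]
Op 6: free(b) -> (freed b); heap: [0-3 ALLOC][4-6 FREE][7-8 ALLOC][9-13 ALLOC][14-19 ALLOC][20-32 FREE]
Op 7: e = realloc(e, 16) -> e = 14; heap: [0-3 ALLOC][4-6 FREE][7-8 ALLOC][9-13 ALLOC][14-29 ALLOC][30-32 FREE]
free(c): c = 7 -> block [7-8 ALLOC]; mark free, coalesce with adjacent free neighbors -> [0-3 ALLOC][4-8 FREE][9-13 ALLOC][14-29 ALLOC][30-32 FREE]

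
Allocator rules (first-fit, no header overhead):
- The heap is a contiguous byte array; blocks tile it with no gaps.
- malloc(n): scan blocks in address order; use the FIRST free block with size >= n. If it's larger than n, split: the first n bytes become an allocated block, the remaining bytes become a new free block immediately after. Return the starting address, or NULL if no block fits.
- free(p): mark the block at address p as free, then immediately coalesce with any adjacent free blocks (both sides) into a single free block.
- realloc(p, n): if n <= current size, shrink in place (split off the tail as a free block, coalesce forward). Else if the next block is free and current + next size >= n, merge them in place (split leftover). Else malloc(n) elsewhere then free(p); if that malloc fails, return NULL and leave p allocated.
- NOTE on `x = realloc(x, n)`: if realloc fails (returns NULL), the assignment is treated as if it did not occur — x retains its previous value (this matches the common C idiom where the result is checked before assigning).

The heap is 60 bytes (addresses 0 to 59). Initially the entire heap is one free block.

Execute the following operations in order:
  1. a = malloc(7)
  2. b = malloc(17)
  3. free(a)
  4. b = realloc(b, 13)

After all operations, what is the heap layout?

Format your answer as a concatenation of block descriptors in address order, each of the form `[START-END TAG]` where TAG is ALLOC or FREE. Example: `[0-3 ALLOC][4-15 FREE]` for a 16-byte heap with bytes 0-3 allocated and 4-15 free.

Answer: [0-6 FREE][7-19 ALLOC][20-59 FREE]

Derivation:
Op 1: a = malloc(7) -> a = 0; heap: [0-6 ALLOC][7-59 FREE]
Op 2: b = malloc(17) -> b = 7; heap: [0-6 ALLOC][7-23 ALLOC][24-59 FREE]
Op 3: free(a) -> (freed a); heap: [0-6 FREE][7-23 ALLOC][24-59 FREE]
Op 4: b = realloc(b, 13) -> b = 7; heap: [0-6 FREE][7-19 ALLOC][20-59 FREE]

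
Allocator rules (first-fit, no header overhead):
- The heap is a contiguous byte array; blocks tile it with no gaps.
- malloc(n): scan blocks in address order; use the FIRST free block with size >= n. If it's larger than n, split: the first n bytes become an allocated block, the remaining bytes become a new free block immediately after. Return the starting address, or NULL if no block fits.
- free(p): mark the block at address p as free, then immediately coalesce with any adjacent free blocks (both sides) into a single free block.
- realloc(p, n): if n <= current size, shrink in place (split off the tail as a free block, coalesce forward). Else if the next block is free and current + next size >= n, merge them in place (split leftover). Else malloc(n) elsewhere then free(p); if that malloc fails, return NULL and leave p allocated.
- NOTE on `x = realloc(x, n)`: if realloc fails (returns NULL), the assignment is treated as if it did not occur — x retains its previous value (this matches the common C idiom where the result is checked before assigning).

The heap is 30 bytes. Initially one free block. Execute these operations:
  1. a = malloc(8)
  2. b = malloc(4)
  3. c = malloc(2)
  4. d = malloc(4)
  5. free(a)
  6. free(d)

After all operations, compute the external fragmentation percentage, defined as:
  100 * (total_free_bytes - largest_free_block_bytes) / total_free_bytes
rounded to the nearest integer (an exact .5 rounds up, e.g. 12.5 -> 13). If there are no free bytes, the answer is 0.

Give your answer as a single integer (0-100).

Op 1: a = malloc(8) -> a = 0; heap: [0-7 ALLOC][8-29 FREE]
Op 2: b = malloc(4) -> b = 8; heap: [0-7 ALLOC][8-11 ALLOC][12-29 FREE]
Op 3: c = malloc(2) -> c = 12; heap: [0-7 ALLOC][8-11 ALLOC][12-13 ALLOC][14-29 FREE]
Op 4: d = malloc(4) -> d = 14; heap: [0-7 ALLOC][8-11 ALLOC][12-13 ALLOC][14-17 ALLOC][18-29 FREE]
Op 5: free(a) -> (freed a); heap: [0-7 FREE][8-11 ALLOC][12-13 ALLOC][14-17 ALLOC][18-29 FREE]
Op 6: free(d) -> (freed d); heap: [0-7 FREE][8-11 ALLOC][12-13 ALLOC][14-29 FREE]
Free blocks: [8 16] total_free=24 largest=16 -> 100*(24-16)/24 = 800/24 ≈ 33.333 -> rounds to 33

Answer: 33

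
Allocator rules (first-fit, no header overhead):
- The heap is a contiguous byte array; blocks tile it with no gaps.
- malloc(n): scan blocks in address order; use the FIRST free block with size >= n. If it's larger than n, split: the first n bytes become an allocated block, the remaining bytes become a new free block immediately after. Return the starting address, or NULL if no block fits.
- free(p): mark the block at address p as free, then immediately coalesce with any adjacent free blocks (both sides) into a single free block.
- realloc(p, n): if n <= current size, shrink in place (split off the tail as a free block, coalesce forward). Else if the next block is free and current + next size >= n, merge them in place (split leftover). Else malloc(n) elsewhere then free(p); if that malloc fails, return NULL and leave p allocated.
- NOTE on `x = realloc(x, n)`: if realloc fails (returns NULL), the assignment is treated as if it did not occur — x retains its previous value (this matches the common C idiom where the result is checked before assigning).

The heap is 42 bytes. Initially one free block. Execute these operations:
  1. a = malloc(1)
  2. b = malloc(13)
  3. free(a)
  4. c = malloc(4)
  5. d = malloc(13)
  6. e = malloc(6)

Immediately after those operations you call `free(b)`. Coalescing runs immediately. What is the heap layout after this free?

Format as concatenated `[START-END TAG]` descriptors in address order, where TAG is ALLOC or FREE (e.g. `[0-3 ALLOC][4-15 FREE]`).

Answer: [0-13 FREE][14-17 ALLOC][18-30 ALLOC][31-36 ALLOC][37-41 FREE]

Derivation:
Op 1: a = malloc(1) -> a = 0; heap: [0-0 ALLOC][1-41 FREE]
Op 2: b = malloc(13) -> b = 1; heap: [0-0 ALLOC][1-13 ALLOC][14-41 FREE]
Op 3: free(a) -> (freed a); heap: [0-0 FREE][1-13 ALLOC][14-41 FREE]
Op 4: c = malloc(4) -> c = 14; heap: [0-0 FREE][1-13 ALLOC][14-17 ALLOC][18-41 FREE]
Op 5: d = malloc(13) -> d = 18; heap: [0-0 FREE][1-13 ALLOC][14-17 ALLOC][18-30 ALLOC][31-41 FREE]
Op 6: e = malloc(6) -> e = 31; heap: [0-0 FREE][1-13 ALLOC][14-17 ALLOC][18-30 ALLOC][31-36 ALLOC][37-41 FREE]
free(b): b = 1 -> block [1-13 ALLOC]; mark free, coalesce with adjacent free neighbors -> [0-13 FREE][14-17 ALLOC][18-30 ALLOC][31-36 ALLOC][37-41 FREE]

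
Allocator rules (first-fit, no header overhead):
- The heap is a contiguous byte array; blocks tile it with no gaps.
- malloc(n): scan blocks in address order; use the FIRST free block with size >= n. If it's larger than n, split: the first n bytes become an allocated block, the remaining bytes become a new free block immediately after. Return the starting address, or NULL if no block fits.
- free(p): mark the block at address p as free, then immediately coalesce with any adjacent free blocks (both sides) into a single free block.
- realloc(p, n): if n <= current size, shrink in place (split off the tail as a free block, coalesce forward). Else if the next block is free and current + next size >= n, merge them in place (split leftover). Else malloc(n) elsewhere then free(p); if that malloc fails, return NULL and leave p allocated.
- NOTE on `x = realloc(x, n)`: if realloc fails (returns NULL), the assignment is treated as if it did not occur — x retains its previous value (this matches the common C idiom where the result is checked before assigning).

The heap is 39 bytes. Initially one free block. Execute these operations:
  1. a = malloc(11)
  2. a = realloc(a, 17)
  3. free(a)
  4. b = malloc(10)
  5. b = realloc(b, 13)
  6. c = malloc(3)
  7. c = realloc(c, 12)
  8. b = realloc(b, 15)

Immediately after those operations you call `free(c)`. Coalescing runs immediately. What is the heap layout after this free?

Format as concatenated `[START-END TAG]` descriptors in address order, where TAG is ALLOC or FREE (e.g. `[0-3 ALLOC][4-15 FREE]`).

Answer: [0-12 ALLOC][13-38 FREE]

Derivation:
Op 1: a = malloc(11) -> a = 0; heap: [0-10 ALLOC][11-38 FREE]
Op 2: a = realloc(a, 17) -> a = 0; heap: [0-16 ALLOC][17-38 FREE]
Op 3: free(a) -> (freed a); heap: [0-38 FREE]
Op 4: b = malloc(10) -> b = 0; heap: [0-9 ALLOC][10-38 FREE]
Op 5: b = realloc(b, 13) -> b = 0; heap: [0-12 ALLOC][13-38 FREE]
Op 6: c = malloc(3) -> c = 13; heap: [0-12 ALLOC][13-15 ALLOC][16-38 FREE]
Op 7: c = realloc(c, 12) -> c = 13; heap: [0-12 ALLOC][13-24 ALLOC][25-38 FREE]
Op 8: b = realloc(b, 15) -> NULL (b unchanged); heap: [0-12 ALLOC][13-24 ALLOC][25-38 FREE]
free(c): c = 13 -> block [13-24 ALLOC]; mark free, coalesce with adjacent free neighbors -> [0-12 ALLOC][13-38 FREE]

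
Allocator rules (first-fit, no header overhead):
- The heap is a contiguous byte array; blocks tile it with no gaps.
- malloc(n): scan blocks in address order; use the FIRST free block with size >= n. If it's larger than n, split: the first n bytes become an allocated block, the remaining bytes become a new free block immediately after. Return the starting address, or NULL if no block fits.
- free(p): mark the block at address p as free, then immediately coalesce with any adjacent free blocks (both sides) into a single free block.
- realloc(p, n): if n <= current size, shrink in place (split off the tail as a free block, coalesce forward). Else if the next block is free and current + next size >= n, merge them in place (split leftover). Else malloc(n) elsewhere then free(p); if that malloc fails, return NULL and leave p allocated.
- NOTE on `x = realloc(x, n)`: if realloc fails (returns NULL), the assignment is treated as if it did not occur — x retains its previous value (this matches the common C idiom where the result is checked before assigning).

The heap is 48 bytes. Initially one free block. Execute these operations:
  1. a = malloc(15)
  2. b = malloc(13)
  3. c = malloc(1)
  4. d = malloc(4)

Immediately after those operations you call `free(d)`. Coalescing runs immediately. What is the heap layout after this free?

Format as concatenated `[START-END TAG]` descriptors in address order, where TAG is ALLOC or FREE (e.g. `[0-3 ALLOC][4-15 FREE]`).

Answer: [0-14 ALLOC][15-27 ALLOC][28-28 ALLOC][29-47 FREE]

Derivation:
Op 1: a = malloc(15) -> a = 0; heap: [0-14 ALLOC][15-47 FREE]
Op 2: b = malloc(13) -> b = 15; heap: [0-14 ALLOC][15-27 ALLOC][28-47 FREE]
Op 3: c = malloc(1) -> c = 28; heap: [0-14 ALLOC][15-27 ALLOC][28-28 ALLOC][29-47 FREE]
Op 4: d = malloc(4) -> d = 29; heap: [0-14 ALLOC][15-27 ALLOC][28-28 ALLOC][29-32 ALLOC][33-47 FREE]
free(d): d = 29 -> block [29-32 ALLOC]; mark free, coalesce with adjacent free neighbors -> [0-14 ALLOC][15-27 ALLOC][28-28 ALLOC][29-47 FREE]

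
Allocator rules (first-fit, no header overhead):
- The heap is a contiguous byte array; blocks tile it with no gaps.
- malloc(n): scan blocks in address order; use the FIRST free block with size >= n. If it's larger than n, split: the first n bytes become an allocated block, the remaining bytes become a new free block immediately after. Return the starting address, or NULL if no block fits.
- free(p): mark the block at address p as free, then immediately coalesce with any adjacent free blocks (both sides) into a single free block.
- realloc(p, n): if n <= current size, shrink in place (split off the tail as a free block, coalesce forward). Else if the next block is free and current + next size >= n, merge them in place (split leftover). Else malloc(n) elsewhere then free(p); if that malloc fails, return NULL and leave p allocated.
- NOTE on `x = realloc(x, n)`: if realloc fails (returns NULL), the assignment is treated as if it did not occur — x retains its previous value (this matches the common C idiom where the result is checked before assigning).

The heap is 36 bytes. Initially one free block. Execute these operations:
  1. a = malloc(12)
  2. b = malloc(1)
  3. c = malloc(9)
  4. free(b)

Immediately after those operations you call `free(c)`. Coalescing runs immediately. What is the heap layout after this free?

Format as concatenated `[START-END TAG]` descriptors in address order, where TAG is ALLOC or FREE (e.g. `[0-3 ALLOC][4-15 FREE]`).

Answer: [0-11 ALLOC][12-35 FREE]

Derivation:
Op 1: a = malloc(12) -> a = 0; heap: [0-11 ALLOC][12-35 FREE]
Op 2: b = malloc(1) -> b = 12; heap: [0-11 ALLOC][12-12 ALLOC][13-35 FREE]
Op 3: c = malloc(9) -> c = 13; heap: [0-11 ALLOC][12-12 ALLOC][13-21 ALLOC][22-35 FREE]
Op 4: free(b) -> (freed b); heap: [0-11 ALLOC][12-12 FREE][13-21 ALLOC][22-35 FREE]
free(c): c = 13 -> block [13-21 ALLOC]; mark free, coalesce with adjacent free neighbors -> [0-11 ALLOC][12-35 FREE]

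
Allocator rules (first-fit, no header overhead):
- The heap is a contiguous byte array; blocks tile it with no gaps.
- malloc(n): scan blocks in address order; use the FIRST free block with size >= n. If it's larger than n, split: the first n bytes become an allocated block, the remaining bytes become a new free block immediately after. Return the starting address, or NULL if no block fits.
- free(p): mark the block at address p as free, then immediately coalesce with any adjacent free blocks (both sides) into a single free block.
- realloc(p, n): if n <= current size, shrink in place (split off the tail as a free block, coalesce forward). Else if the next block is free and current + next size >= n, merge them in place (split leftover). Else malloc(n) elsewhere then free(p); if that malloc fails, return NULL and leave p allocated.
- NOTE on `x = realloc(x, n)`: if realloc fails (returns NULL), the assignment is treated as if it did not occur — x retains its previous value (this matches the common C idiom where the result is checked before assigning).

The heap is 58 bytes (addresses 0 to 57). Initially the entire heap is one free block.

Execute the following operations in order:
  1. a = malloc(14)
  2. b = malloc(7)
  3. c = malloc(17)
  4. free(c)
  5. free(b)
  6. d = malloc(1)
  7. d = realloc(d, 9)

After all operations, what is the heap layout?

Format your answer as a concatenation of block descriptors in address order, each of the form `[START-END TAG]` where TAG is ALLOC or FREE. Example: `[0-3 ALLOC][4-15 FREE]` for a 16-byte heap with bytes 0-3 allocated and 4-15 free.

Answer: [0-13 ALLOC][14-22 ALLOC][23-57 FREE]

Derivation:
Op 1: a = malloc(14) -> a = 0; heap: [0-13 ALLOC][14-57 FREE]
Op 2: b = malloc(7) -> b = 14; heap: [0-13 ALLOC][14-20 ALLOC][21-57 FREE]
Op 3: c = malloc(17) -> c = 21; heap: [0-13 ALLOC][14-20 ALLOC][21-37 ALLOC][38-57 FREE]
Op 4: free(c) -> (freed c); heap: [0-13 ALLOC][14-20 ALLOC][21-57 FREE]
Op 5: free(b) -> (freed b); heap: [0-13 ALLOC][14-57 FREE]
Op 6: d = malloc(1) -> d = 14; heap: [0-13 ALLOC][14-14 ALLOC][15-57 FREE]
Op 7: d = realloc(d, 9) -> d = 14; heap: [0-13 ALLOC][14-22 ALLOC][23-57 FREE]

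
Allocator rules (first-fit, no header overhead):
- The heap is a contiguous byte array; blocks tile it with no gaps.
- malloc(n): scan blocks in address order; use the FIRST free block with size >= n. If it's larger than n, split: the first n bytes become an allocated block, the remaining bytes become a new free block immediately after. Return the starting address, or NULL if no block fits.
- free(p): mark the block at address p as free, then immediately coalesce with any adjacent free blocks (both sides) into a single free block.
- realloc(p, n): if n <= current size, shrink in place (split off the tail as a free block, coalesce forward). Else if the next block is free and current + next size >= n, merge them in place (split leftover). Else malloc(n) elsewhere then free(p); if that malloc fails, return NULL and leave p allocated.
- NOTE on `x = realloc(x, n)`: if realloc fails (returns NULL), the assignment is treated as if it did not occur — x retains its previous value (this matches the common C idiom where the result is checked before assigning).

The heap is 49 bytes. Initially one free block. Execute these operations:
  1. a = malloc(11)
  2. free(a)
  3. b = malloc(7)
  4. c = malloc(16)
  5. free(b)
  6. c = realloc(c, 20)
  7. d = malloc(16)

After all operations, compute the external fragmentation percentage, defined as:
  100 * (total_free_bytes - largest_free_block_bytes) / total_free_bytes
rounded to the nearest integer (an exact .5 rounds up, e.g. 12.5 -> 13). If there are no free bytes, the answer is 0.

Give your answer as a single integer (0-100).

Op 1: a = malloc(11) -> a = 0; heap: [0-10 ALLOC][11-48 FREE]
Op 2: free(a) -> (freed a); heap: [0-48 FREE]
Op 3: b = malloc(7) -> b = 0; heap: [0-6 ALLOC][7-48 FREE]
Op 4: c = malloc(16) -> c = 7; heap: [0-6 ALLOC][7-22 ALLOC][23-48 FREE]
Op 5: free(b) -> (freed b); heap: [0-6 FREE][7-22 ALLOC][23-48 FREE]
Op 6: c = realloc(c, 20) -> c = 7; heap: [0-6 FREE][7-26 ALLOC][27-48 FREE]
Op 7: d = malloc(16) -> d = 27; heap: [0-6 FREE][7-26 ALLOC][27-42 ALLOC][43-48 FREE]
Free blocks: [7 6] total_free=13 largest=7 -> 100*(13-7)/13 = 600/13 ≈ 46.154 -> rounds to 46

Answer: 46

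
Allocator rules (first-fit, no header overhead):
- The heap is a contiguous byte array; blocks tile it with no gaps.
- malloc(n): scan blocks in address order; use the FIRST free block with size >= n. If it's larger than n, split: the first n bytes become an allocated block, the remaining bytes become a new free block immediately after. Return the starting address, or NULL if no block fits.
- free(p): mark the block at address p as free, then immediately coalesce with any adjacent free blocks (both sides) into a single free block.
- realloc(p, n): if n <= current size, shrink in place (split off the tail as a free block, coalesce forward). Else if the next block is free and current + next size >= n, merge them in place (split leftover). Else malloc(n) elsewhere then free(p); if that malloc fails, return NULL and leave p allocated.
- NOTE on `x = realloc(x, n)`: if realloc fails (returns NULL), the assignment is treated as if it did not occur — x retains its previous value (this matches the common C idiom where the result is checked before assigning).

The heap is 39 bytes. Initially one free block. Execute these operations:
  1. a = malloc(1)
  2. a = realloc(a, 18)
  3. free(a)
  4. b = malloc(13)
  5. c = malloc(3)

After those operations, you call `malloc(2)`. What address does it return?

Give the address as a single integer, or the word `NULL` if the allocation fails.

Op 1: a = malloc(1) -> a = 0; heap: [0-0 ALLOC][1-38 FREE]
Op 2: a = realloc(a, 18) -> a = 0; heap: [0-17 ALLOC][18-38 FREE]
Op 3: free(a) -> (freed a); heap: [0-38 FREE]
Op 4: b = malloc(13) -> b = 0; heap: [0-12 ALLOC][13-38 FREE]
Op 5: c = malloc(3) -> c = 13; heap: [0-12 ALLOC][13-15 ALLOC][16-38 FREE]
malloc(2): first-fit scan over [0-12 ALLOC][13-15 ALLOC][16-38 FREE] -> 16

Answer: 16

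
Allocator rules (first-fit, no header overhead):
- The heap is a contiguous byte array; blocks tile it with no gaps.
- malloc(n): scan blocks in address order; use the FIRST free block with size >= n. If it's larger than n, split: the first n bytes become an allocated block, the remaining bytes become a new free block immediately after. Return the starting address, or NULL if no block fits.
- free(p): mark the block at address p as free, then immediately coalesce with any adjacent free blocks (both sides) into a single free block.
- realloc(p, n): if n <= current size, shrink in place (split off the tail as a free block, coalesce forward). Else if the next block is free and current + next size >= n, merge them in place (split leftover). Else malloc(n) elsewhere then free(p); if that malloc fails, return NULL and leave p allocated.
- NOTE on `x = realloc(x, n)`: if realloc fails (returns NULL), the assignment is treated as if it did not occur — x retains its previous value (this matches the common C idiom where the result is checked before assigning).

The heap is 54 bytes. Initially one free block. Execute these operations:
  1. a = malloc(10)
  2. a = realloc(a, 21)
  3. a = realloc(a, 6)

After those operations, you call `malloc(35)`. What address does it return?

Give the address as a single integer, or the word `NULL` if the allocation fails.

Op 1: a = malloc(10) -> a = 0; heap: [0-9 ALLOC][10-53 FREE]
Op 2: a = realloc(a, 21) -> a = 0; heap: [0-20 ALLOC][21-53 FREE]
Op 3: a = realloc(a, 6) -> a = 0; heap: [0-5 ALLOC][6-53 FREE]
malloc(35): first-fit scan over [0-5 ALLOC][6-53 FREE] -> 6

Answer: 6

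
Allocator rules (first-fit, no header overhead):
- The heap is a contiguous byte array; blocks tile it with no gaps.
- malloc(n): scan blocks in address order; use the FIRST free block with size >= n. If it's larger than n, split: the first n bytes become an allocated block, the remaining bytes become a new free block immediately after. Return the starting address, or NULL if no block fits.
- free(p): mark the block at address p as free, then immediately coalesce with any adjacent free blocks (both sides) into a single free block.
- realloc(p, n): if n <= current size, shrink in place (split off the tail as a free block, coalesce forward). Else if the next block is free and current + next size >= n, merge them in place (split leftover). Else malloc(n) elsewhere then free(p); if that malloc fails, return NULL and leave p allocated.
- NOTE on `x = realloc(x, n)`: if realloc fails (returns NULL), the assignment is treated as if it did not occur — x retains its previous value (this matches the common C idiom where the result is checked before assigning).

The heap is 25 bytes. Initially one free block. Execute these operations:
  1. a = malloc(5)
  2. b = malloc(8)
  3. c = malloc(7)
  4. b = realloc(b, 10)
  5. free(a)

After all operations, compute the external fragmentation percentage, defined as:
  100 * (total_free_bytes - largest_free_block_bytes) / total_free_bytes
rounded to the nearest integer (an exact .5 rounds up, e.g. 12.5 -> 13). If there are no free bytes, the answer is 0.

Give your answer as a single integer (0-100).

Op 1: a = malloc(5) -> a = 0; heap: [0-4 ALLOC][5-24 FREE]
Op 2: b = malloc(8) -> b = 5; heap: [0-4 ALLOC][5-12 ALLOC][13-24 FREE]
Op 3: c = malloc(7) -> c = 13; heap: [0-4 ALLOC][5-12 ALLOC][13-19 ALLOC][20-24 FREE]
Op 4: b = realloc(b, 10) -> NULL (b unchanged); heap: [0-4 ALLOC][5-12 ALLOC][13-19 ALLOC][20-24 FREE]
Op 5: free(a) -> (freed a); heap: [0-4 FREE][5-12 ALLOC][13-19 ALLOC][20-24 FREE]
Free blocks: [5 5] total_free=10 largest=5 -> 100*(10-5)/10 = 500/10 = 50

Answer: 50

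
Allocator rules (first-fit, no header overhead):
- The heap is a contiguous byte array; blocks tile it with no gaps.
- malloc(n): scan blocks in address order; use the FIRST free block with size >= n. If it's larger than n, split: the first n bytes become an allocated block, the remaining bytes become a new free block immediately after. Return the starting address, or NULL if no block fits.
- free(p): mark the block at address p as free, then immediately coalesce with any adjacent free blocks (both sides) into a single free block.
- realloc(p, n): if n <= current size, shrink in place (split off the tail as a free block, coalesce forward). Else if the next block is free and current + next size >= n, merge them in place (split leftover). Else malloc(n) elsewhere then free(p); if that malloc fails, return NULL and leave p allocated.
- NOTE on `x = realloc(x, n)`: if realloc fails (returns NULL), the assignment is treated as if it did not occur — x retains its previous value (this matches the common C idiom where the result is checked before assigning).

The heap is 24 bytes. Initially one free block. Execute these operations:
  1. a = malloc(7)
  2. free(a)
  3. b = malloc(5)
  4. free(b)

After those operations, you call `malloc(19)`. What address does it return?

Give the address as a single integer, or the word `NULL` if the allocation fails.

Op 1: a = malloc(7) -> a = 0; heap: [0-6 ALLOC][7-23 FREE]
Op 2: free(a) -> (freed a); heap: [0-23 FREE]
Op 3: b = malloc(5) -> b = 0; heap: [0-4 ALLOC][5-23 FREE]
Op 4: free(b) -> (freed b); heap: [0-23 FREE]
malloc(19): first-fit scan over [0-23 FREE] -> 0

Answer: 0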